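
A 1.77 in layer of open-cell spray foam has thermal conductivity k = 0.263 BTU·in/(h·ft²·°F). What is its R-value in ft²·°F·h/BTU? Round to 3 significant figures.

6.73 ft²·°F·h/BTU

R = L/k = 1.77/0.263 = 6.73 ft²·°F·h/BTU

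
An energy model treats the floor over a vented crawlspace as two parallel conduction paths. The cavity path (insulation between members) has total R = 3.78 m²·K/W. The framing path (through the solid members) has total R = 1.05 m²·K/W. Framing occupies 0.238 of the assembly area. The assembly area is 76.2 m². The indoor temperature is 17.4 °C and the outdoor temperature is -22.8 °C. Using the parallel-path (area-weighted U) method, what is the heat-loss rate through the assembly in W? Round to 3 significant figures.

1310 W

U_eff = 0.762/3.78 + 0.238/1.05 = 0.2016 + 0.2267 = 0.4283
R_eff = 1/U_eff = 2.335 m²·K/W
Q = 76.2 × (17.4 − (-22.8)) / 2.335 = 1312 W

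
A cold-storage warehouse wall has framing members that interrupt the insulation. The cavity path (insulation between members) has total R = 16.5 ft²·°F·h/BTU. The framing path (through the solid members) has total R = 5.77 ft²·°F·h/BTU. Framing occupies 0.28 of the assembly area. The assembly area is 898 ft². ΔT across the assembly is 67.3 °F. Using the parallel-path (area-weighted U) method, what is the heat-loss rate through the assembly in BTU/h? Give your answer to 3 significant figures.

5570 BTU/h

U_eff = 0.72/16.5 + 0.28/5.77 = 0.04364 + 0.04853 = 0.09216
R_eff = 1/U_eff = 10.85 ft²·°F·h/BTU
Q = 898 × 67.3 / 10.85 = 5570 BTU/h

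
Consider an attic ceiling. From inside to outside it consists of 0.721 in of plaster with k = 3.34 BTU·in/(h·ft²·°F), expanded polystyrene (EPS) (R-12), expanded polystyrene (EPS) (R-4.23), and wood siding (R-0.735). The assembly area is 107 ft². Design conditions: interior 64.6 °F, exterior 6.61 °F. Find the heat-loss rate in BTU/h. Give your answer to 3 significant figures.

361 BTU/h

0.721/3.34 = 0.2159
R_total = 0.2159 + 12 + 4.23 + 0.735 = 17.18 ft²·°F·h/BTU
Q = A·ΔT/R = 107 × (64.6 − 6.61) / 17.18 = 361.2 BTU/h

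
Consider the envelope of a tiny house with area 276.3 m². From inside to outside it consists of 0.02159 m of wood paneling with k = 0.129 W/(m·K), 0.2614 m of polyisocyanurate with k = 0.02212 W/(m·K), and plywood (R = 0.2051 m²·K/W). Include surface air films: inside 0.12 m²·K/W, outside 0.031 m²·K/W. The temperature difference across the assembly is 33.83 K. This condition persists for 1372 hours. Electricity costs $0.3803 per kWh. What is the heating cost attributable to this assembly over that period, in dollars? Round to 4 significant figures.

0.02159/0.129 = 0.16736
0.2614/0.02212 = 11.817
R_total = 0.12 + 0.16736 + 11.817 + 0.2051 + 0.031 = 12.341 m²·K/W
Q = 276.3 × 33.83 / 12.341 = 757.42 W
E = 757.42 W × 1372 h / 1000 = 1039.2 kWh
Cost = 1039.2 × 0.3803 = $395.2

395.2 dollars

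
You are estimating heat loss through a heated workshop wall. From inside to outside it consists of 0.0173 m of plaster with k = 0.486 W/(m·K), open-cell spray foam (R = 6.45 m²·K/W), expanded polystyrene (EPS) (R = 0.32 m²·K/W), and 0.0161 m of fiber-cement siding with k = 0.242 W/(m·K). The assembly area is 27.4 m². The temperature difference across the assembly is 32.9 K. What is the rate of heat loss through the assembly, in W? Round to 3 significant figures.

131 W

0.0173/0.486 = 0.0356
0.0161/0.242 = 0.06653
R_total = 0.0356 + 6.45 + 0.32 + 0.06653 = 6.872 m²·K/W
Q = A·ΔT/R = 27.4 × 32.9 / 6.872 = 131.2 W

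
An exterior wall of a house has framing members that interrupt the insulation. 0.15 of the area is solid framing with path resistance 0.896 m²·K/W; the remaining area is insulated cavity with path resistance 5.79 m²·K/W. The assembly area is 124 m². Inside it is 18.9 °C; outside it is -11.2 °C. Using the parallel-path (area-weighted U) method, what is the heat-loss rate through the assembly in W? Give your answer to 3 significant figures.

1170 W

U_eff = 0.85/5.79 + 0.15/0.896 = 0.1468 + 0.1674 = 0.3142
R_eff = 1/U_eff = 3.183 m²·K/W
Q = 124 × (18.9 − (-11.2)) / 3.183 = 1173 W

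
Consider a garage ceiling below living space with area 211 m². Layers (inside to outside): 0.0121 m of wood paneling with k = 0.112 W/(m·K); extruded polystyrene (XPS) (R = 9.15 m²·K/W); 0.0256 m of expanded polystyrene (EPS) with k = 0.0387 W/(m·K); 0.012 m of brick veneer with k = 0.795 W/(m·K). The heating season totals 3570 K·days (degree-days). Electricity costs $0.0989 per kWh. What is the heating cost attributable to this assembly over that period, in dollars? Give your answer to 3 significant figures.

180 dollars

0.0121/0.112 = 0.108
0.0256/0.0387 = 0.6615
0.012/0.795 = 0.01509
R_total = 0.108 + 9.15 + 0.6615 + 0.01509 = 9.935 m²·K/W
E = A × HDD × 24 / R / 1000 = 211 × 3570 × 24 / 9.935 / 1000 = 1820 kWh
Cost = 1820 × 0.0989 = $180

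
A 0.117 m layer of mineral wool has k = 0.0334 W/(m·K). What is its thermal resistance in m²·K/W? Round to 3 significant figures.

3.50 m²·K/W

R = L/k = 0.117/0.0334 = 3.503 m²·K/W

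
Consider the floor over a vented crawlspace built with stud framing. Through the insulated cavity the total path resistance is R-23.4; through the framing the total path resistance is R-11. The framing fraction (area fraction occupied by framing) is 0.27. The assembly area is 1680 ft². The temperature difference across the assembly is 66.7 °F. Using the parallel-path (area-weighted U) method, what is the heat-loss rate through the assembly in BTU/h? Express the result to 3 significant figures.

6250 BTU/h

U_eff = 0.73/23.4 + 0.27/11 = 0.0312 + 0.02455 = 0.05574
R_eff = 1/U_eff = 17.94 ft²·°F·h/BTU
Q = 1680 × 66.7 / 17.94 = 6246 BTU/h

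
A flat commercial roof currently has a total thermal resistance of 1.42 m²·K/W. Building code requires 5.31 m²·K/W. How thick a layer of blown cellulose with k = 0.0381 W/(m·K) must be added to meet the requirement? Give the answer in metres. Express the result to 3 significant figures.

ΔR = 5.31 − 1.42 = 3.89 m²·K/W
L = ΔR × k = 3.89 × 0.0381 = 0.1482 m

0.148 m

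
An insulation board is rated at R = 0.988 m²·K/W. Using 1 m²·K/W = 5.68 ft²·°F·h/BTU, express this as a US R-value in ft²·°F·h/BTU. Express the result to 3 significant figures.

R_US = 0.988 × 5.68 = 5.612

5.61 ft²·°F·h/BTU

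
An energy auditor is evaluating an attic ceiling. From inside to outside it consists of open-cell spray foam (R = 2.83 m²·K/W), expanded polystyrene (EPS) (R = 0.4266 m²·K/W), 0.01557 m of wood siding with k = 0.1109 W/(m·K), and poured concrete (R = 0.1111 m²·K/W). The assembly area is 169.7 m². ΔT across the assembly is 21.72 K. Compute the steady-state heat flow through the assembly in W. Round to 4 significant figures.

0.01557/0.1109 = 0.1404
R_total = 2.83 + 0.4266 + 0.1404 + 0.1111 = 3.5081 m²·K/W
Q = A·ΔT/R = 169.7 × 21.72 / 3.5081 = 1050.7 W

1051 W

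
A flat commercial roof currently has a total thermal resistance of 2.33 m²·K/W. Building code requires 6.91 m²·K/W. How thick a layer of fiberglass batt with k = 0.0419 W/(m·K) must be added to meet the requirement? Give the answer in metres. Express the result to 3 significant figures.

ΔR = 6.91 − 2.33 = 4.58 m²·K/W
L = ΔR × k = 4.58 × 0.0419 = 0.1919 m

0.192 m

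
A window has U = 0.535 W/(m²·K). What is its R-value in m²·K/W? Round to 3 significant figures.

1.87 m²·K/W

R = 1/U = 1/0.535 = 1.869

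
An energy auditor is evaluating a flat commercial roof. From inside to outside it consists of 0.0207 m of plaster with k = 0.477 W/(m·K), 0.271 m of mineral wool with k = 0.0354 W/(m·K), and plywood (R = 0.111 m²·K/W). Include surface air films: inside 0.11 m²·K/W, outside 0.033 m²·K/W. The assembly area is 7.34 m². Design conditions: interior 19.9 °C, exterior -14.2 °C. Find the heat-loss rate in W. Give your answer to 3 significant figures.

0.0207/0.477 = 0.0434
0.271/0.0354 = 7.655
R_total = 0.11 + 0.0434 + 7.655 + 0.111 + 0.033 = 7.953 m²·K/W
Q = A·ΔT/R = 7.34 × (19.9 − (-14.2)) / 7.953 = 31.47 W

31.5 W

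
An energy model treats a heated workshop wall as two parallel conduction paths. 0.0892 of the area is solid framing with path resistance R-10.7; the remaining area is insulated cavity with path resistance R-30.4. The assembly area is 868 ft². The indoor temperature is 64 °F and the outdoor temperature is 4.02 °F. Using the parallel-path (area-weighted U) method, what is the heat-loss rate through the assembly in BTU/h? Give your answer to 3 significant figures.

1990 BTU/h

U_eff = 0.9108/30.4 + 0.0892/10.7 = 0.02996 + 0.008336 = 0.0383
R_eff = 1/U_eff = 26.11 ft²·°F·h/BTU
Q = 868 × (64 − 4.02) / 26.11 = 1994 BTU/h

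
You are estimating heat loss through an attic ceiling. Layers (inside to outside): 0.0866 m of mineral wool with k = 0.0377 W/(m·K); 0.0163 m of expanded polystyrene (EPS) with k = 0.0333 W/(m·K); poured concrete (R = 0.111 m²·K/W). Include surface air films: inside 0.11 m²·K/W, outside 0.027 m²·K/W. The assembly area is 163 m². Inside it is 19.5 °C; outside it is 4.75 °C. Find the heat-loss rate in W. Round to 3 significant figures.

792 W

0.0866/0.0377 = 2.297
0.0163/0.0333 = 0.4895
R_total = 0.11 + 2.297 + 0.4895 + 0.111 + 0.027 = 3.035 m²·K/W
Q = A·ΔT/R = 163 × (19.5 − 4.75) / 3.035 = 792.3 W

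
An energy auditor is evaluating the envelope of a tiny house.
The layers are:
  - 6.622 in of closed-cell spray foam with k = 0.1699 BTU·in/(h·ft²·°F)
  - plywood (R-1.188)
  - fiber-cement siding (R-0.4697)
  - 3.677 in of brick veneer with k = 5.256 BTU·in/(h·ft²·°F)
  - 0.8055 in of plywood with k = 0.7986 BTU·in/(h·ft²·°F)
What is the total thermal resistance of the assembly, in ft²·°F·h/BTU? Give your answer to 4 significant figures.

6.622/0.1699 = 38.976
3.677/5.256 = 0.69958
0.8055/0.7986 = 1.0086
R_total = 38.976 + 1.188 + 0.4697 + 0.69958 + 1.0086 = 42.342 ft²·°F·h/BTU

42.34 ft²·°F·h/BTU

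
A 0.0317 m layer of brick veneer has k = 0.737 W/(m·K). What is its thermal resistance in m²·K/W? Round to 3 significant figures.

R = L/k = 0.0317/0.737 = 0.04301 m²·K/W

0.0430 m²·K/W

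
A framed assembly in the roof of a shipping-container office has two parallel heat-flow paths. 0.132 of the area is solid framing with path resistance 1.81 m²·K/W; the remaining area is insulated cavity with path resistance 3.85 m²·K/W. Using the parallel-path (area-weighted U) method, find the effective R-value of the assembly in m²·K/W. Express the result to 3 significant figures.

U_eff = 0.868/3.85 + 0.132/1.81 = 0.2255 + 0.07293 = 0.2984
R_eff = 1/U_eff = 3.351 m²·K/W

3.35 m²·K/W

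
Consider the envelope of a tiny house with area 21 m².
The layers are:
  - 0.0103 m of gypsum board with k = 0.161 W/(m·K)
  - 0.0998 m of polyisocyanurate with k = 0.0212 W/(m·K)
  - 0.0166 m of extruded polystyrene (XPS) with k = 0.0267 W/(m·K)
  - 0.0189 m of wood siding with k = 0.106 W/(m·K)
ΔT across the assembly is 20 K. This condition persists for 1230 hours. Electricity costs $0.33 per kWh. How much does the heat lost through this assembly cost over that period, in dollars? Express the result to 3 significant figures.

30.6 dollars

0.0103/0.161 = 0.06398
0.0998/0.0212 = 4.708
0.0166/0.0267 = 0.6217
0.0189/0.106 = 0.1783
R_total = 0.06398 + 4.708 + 0.6217 + 0.1783 = 5.572 m²·K/W
Q = 21 × 20 / 5.572 = 75.38 W
E = 75.38 W × 1230 h / 1000 = 92.72 kWh
Cost = 92.72 × 0.33 = $30.6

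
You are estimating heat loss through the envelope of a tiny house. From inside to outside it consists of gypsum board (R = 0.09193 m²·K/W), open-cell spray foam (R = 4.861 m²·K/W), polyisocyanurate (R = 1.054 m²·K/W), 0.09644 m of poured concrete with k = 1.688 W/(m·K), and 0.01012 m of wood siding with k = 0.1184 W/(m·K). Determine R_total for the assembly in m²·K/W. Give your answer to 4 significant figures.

0.09644/1.688 = 0.057133
0.01012/0.1184 = 0.085473
R_total = 0.09193 + 4.861 + 1.054 + 0.057133 + 0.085473 = 6.1495 m²·K/W

6.150 m²·K/W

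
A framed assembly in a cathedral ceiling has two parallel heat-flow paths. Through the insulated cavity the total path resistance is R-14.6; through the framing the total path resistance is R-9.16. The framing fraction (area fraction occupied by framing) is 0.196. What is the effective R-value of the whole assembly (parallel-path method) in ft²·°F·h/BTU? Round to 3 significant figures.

U_eff = 0.804/14.6 + 0.196/9.16 = 0.05507 + 0.0214 = 0.07647
R_eff = 1/U_eff = 13.08 ft²·°F·h/BTU

13.1 ft²·°F·h/BTU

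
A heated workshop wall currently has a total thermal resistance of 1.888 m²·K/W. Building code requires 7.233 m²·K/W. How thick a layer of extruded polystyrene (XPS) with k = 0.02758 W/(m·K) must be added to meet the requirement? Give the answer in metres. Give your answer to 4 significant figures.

0.1474 m

ΔR = 7.233 − 1.888 = 5.345 m²·K/W
L = ΔR × k = 5.345 × 0.02758 = 0.14742 m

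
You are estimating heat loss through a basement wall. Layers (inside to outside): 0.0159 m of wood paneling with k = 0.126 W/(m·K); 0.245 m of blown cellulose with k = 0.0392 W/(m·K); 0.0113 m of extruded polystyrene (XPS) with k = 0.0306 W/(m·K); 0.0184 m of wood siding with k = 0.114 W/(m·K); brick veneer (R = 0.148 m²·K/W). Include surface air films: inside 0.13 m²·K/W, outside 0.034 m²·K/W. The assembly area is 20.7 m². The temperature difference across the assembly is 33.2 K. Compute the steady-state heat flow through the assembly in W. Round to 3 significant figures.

95.2 W

0.0159/0.126 = 0.1262
0.245/0.0392 = 6.25
0.0113/0.0306 = 0.3693
0.0184/0.114 = 0.1614
R_total = 0.13 + 0.1262 + 6.25 + 0.3693 + 0.1614 + 0.148 + 0.034 = 7.219 m²·K/W
Q = A·ΔT/R = 20.7 × 33.2 / 7.219 = 95.2 W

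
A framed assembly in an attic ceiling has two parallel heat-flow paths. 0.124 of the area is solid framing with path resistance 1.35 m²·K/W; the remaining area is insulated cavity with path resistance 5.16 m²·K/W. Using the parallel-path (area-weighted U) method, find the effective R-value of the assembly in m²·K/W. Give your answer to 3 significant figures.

U_eff = 0.876/5.16 + 0.124/1.35 = 0.1698 + 0.09185 = 0.2616
R_eff = 1/U_eff = 3.822 m²·K/W

3.82 m²·K/W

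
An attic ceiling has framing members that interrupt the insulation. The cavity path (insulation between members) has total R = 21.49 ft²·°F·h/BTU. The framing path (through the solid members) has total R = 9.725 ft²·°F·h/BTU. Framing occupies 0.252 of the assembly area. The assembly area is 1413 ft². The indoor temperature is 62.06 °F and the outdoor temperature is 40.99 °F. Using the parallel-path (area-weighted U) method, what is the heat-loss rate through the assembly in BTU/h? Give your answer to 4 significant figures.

U_eff = 0.748/21.49 + 0.252/9.725 = 0.034807 + 0.025913 = 0.060719
R_eff = 1/U_eff = 16.469 ft²·°F·h/BTU
Q = 1413 × (62.06 − 40.99) / 16.469 = 1807.7 BTU/h

1808 BTU/h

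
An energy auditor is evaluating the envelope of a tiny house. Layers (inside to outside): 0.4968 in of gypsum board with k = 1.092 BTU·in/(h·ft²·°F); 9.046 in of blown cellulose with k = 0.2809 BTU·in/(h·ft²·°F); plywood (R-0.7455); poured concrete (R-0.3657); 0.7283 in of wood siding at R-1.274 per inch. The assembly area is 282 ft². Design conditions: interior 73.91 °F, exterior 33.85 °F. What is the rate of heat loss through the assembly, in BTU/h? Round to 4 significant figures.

0.4968/1.092 = 0.45495
9.046/0.2809 = 32.204
0.7283 × 1.274 = 0.92785
R_total = 0.45495 + 32.204 + 0.7455 + 0.3657 + 0.92785 = 34.698 ft²·°F·h/BTU
Q = A·ΔT/R = 282 × (73.91 − 33.85) / 34.698 = 325.58 BTU/h

325.6 BTU/h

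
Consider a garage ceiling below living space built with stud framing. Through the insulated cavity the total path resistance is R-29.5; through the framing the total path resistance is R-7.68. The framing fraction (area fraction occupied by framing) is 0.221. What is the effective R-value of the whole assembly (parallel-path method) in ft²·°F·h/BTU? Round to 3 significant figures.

U_eff = 0.779/29.5 + 0.221/7.68 = 0.02641 + 0.02878 = 0.05518
R_eff = 1/U_eff = 18.12 ft²·°F·h/BTU

18.1 ft²·°F·h/BTU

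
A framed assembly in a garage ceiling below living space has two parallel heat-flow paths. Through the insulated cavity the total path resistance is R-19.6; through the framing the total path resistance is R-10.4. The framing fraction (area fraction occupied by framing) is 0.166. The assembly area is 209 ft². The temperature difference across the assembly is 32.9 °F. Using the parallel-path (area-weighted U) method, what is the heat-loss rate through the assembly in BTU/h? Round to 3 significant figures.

U_eff = 0.834/19.6 + 0.166/10.4 = 0.04255 + 0.01596 = 0.05851
R_eff = 1/U_eff = 17.09 ft²·°F·h/BTU
Q = 209 × 32.9 / 17.09 = 402.3 BTU/h

402 BTU/h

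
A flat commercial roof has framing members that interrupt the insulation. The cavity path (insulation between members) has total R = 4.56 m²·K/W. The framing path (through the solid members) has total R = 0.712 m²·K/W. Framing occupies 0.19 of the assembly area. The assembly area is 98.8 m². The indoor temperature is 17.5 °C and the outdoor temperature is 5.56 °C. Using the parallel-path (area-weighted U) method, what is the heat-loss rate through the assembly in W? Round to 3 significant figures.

524 W

U_eff = 0.81/4.56 + 0.19/0.712 = 0.1776 + 0.2669 = 0.4445
R_eff = 1/U_eff = 2.25 m²·K/W
Q = 98.8 × (17.5 − 5.56) / 2.25 = 524.3 W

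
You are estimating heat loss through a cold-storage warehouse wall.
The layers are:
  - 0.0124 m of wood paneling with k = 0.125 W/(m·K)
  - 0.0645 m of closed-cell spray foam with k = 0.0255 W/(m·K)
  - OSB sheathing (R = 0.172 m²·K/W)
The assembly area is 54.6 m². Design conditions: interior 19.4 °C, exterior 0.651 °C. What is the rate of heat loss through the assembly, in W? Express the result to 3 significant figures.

0.0124/0.125 = 0.0992
0.0645/0.0255 = 2.529
R_total = 0.0992 + 2.529 + 0.172 = 2.801 m²·K/W
Q = A·ΔT/R = 54.6 × (19.4 − 0.651) / 2.801 = 365.5 W

366 W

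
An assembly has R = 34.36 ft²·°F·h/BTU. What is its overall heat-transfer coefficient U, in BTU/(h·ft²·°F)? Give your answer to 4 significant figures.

U = 1/R = 1/34.36 = 0.029104

0.02910 BTU/(h·ft²·°F)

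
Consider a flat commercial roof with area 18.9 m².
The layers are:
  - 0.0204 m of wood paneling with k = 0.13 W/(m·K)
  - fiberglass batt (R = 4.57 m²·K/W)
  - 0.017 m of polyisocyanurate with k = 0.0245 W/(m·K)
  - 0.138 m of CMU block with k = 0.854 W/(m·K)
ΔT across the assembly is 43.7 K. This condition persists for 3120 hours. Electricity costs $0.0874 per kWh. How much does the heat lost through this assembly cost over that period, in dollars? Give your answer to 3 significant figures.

0.0204/0.13 = 0.1569
0.017/0.0245 = 0.6939
0.138/0.854 = 0.1616
R_total = 0.1569 + 4.57 + 0.6939 + 0.1616 = 5.582 m²·K/W
Q = 18.9 × 43.7 / 5.582 = 148 W
E = 148 W × 3120 h / 1000 = 461.6 kWh
Cost = 461.6 × 0.0874 = $40.34

40.3 dollars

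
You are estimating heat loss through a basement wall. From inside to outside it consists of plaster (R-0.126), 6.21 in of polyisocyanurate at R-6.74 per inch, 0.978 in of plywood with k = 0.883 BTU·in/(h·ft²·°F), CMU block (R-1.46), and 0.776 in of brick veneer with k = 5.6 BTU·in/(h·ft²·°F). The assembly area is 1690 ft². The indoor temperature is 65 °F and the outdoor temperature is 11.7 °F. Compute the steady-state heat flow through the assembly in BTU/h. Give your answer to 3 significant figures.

2020 BTU/h

6.21 × 6.74 = 41.86
0.978/0.883 = 1.108
0.776/5.6 = 0.1386
R_total = 0.126 + 41.86 + 1.108 + 1.46 + 0.1386 = 44.69 ft²·°F·h/BTU
Q = A·ΔT/R = 1690 × (65 − 11.7) / 44.69 = 2016 BTU/h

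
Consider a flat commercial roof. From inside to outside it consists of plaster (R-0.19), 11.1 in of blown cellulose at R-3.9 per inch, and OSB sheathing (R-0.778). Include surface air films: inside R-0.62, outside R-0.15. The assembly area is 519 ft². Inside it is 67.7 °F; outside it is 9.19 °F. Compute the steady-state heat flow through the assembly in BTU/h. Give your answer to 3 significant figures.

11.1 × 3.9 = 43.29
R_total = 0.62 + 0.19 + 43.29 + 0.778 + 0.15 = 45.03 ft²·°F·h/BTU
Q = A·ΔT/R = 519 × (67.7 − 9.19) / 45.03 = 674.4 BTU/h

674 BTU/h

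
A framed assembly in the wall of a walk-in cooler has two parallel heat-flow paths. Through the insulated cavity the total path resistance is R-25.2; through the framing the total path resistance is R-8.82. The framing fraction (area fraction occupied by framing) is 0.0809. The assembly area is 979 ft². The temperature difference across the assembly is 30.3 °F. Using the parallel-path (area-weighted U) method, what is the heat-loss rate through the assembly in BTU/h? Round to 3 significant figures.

1350 BTU/h

U_eff = 0.9191/25.2 + 0.0809/8.82 = 0.03647 + 0.009172 = 0.04564
R_eff = 1/U_eff = 21.91 ft²·°F·h/BTU
Q = 979 × 30.3 / 21.91 = 1354 BTU/h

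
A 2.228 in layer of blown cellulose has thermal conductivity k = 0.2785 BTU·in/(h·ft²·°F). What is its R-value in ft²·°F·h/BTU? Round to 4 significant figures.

R = L/k = 2.228/0.2785 = 8 ft²·°F·h/BTU

8.000 ft²·°F·h/BTU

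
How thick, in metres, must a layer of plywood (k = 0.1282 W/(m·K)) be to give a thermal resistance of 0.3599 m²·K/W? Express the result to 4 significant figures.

0.04614 m

L = R·k = 0.3599 × 0.1282 = 0.046139 m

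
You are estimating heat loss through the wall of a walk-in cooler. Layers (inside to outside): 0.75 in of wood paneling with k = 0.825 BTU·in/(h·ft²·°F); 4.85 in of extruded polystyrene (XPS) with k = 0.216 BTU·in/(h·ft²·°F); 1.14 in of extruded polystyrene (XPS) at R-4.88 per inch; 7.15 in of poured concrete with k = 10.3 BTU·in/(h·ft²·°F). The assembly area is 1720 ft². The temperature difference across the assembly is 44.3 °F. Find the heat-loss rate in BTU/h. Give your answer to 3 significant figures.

0.75/0.825 = 0.9091
4.85/0.216 = 22.45
1.14 × 4.88 = 5.563
7.15/10.3 = 0.6942
R_total = 0.9091 + 22.45 + 5.563 + 0.6942 = 29.62 ft²·°F·h/BTU
Q = A·ΔT/R = 1720 × 44.3 / 29.62 = 2572 BTU/h

2570 BTU/h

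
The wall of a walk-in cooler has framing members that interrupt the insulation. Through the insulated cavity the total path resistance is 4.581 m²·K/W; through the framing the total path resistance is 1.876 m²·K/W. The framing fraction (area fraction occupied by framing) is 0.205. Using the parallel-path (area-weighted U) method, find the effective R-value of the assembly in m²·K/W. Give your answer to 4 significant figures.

U_eff = 0.795/4.581 + 0.205/1.876 = 0.17354 + 0.10928 = 0.28282
R_eff = 1/U_eff = 3.5358 m²·K/W

3.536 m²·K/W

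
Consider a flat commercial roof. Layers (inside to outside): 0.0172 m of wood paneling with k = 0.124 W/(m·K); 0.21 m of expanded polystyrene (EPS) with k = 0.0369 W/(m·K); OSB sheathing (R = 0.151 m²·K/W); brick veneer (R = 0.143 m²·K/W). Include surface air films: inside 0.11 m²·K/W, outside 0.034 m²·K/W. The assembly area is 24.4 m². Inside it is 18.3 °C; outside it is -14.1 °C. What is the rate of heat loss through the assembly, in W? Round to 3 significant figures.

126 W

0.0172/0.124 = 0.1387
0.21/0.0369 = 5.691
R_total = 0.11 + 0.1387 + 5.691 + 0.151 + 0.143 + 0.034 = 6.268 m²·K/W
Q = A·ΔT/R = 24.4 × (18.3 − (-14.1)) / 6.268 = 126.1 W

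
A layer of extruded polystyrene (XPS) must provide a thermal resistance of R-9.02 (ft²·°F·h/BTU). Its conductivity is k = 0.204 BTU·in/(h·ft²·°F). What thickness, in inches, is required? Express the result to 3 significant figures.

L = R × k = 9.02 × 0.204 = 1.84 in

1.84 in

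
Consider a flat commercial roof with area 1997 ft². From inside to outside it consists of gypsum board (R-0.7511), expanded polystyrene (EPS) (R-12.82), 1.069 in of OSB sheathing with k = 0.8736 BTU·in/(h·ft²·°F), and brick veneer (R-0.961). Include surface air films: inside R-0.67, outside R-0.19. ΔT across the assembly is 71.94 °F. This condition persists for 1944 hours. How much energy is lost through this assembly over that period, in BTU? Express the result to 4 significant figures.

1.069/0.8736 = 1.2237
R_total = 0.67 + 0.7511 + 12.82 + 1.2237 + 0.961 + 0.19 = 16.616 ft²·°F·h/BTU
Q = 1997 × 71.94 / 16.616 = 8646.3 BTU/h
E = 8646.3 × 1944 = 16808000 BTU

16810000 BTU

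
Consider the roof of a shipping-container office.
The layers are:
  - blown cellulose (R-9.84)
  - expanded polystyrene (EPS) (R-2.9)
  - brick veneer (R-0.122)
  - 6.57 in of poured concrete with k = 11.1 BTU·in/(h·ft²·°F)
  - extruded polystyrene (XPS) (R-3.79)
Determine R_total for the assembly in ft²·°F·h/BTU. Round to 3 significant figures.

6.57/11.1 = 0.5919
R_total = 9.84 + 2.9 + 0.122 + 0.5919 + 3.79 = 17.24 ft²·°F·h/BTU

17.2 ft²·°F·h/BTU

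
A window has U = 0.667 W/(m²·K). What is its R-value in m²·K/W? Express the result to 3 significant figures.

1.50 m²·K/W

R = 1/U = 1/0.667 = 1.499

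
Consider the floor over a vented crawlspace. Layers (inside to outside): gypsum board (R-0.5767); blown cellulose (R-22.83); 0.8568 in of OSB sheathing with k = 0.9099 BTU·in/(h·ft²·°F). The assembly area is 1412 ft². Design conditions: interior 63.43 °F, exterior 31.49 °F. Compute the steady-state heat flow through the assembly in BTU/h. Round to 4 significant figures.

1852 BTU/h

0.8568/0.9099 = 0.94164
R_total = 0.5767 + 22.83 + 0.94164 = 24.348 ft²·°F·h/BTU
Q = A·ΔT/R = 1412 × (63.43 − 31.49) / 24.348 = 1852.3 BTU/h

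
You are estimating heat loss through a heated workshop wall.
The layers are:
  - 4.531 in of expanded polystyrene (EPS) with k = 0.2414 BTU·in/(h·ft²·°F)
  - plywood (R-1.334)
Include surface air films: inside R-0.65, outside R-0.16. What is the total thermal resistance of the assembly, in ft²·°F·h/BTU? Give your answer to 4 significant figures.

20.91 ft²·°F·h/BTU

4.531/0.2414 = 18.77
R_total = 0.65 + 18.77 + 1.334 + 0.16 = 20.914 ft²·°F·h/BTU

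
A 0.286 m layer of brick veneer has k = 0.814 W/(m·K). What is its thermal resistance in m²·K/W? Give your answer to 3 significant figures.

R = L/k = 0.286/0.814 = 0.3514 m²·K/W

0.351 m²·K/W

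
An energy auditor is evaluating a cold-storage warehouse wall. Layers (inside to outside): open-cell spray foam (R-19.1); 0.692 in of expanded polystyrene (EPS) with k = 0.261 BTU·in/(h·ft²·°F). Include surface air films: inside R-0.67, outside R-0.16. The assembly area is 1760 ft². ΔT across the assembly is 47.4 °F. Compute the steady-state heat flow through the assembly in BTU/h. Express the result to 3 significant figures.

3690 BTU/h

0.692/0.261 = 2.651
R_total = 0.67 + 19.1 + 2.651 + 0.16 = 22.58 ft²·°F·h/BTU
Q = A·ΔT/R = 1760 × 47.4 / 22.58 = 3694 BTU/h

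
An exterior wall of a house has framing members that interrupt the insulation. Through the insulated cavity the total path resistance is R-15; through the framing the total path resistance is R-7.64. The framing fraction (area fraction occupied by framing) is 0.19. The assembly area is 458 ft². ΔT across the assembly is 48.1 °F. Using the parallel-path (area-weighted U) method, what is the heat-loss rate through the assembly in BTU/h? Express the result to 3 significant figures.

U_eff = 0.81/15 + 0.19/7.64 = 0.054 + 0.02487 = 0.07887
R_eff = 1/U_eff = 12.68 ft²·°F·h/BTU
Q = 458 × 48.1 / 12.68 = 1737 BTU/h

1740 BTU/h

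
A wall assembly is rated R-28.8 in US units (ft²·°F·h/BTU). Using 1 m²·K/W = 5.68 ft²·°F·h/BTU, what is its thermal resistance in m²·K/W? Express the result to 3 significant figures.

R_SI = 28.8/5.68 = 5.07

5.07 m²·K/W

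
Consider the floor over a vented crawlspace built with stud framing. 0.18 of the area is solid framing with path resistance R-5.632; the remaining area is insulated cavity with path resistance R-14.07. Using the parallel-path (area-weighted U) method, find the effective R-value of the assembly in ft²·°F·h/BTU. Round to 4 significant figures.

U_eff = 0.82/14.07 + 0.18/5.632 = 0.05828 + 0.03196 = 0.09024
R_eff = 1/U_eff = 11.082 ft²·°F·h/BTU

11.08 ft²·°F·h/BTU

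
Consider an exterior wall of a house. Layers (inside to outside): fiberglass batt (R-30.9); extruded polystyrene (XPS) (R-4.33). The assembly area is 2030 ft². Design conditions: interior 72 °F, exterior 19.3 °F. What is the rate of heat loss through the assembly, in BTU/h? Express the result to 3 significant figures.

3040 BTU/h

R_total = 30.9 + 4.33 = 35.23 ft²·°F·h/BTU
Q = A·ΔT/R = 2030 × (72 − 19.3) / 35.23 = 3037 BTU/h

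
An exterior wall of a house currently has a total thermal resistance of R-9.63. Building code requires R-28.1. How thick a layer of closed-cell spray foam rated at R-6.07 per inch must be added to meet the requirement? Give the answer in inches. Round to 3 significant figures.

3.04 in

ΔR = 28.1 − 9.63 = 18.47 ft²·°F·h/BTU
L = ΔR / (R/in) = 18.47/6.07 = 3.043 in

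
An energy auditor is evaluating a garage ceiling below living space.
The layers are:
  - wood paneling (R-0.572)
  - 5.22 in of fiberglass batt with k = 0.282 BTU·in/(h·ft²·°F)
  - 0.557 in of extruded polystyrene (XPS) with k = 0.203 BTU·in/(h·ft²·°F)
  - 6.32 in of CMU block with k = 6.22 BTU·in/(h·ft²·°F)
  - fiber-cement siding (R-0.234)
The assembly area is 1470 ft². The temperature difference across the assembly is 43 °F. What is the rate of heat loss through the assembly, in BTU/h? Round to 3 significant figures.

5.22/0.282 = 18.51
0.557/0.203 = 2.744
6.32/6.22 = 1.016
R_total = 0.572 + 18.51 + 2.744 + 1.016 + 0.234 = 23.08 ft²·°F·h/BTU
Q = A·ΔT/R = 1470 × 43 / 23.08 = 2739 BTU/h

2740 BTU/h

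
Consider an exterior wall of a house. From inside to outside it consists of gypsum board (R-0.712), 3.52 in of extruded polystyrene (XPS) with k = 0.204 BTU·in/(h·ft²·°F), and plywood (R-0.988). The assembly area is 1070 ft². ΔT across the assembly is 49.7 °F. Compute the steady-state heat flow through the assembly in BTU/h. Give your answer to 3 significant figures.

2810 BTU/h

3.52/0.204 = 17.25
R_total = 0.712 + 17.25 + 0.988 = 18.95 ft²·°F·h/BTU
Q = A·ΔT/R = 1070 × 49.7 / 18.95 = 2806 BTU/h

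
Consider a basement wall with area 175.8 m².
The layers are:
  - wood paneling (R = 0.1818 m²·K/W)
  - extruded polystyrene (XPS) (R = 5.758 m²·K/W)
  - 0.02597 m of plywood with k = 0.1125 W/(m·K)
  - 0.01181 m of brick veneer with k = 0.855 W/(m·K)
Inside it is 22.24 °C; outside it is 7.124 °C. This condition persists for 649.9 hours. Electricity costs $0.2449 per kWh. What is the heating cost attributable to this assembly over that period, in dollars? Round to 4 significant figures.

68.39 dollars

0.02597/0.1125 = 0.23084
0.01181/0.855 = 0.013813
R_total = 0.1818 + 5.758 + 0.23084 + 0.013813 = 6.1845 m²·K/W
Q = 175.8 × (22.24 − 7.124) / 6.1845 = 429.69 W
E = 429.69 W × 649.9 h / 1000 = 279.25 kWh
Cost = 279.25 × 0.2449 = $68.39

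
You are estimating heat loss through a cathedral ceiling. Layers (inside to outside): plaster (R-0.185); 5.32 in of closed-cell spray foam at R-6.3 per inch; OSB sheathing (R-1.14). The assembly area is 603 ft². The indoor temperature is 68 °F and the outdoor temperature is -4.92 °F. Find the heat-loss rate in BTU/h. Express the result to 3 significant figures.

5.32 × 6.3 = 33.52
R_total = 0.185 + 33.52 + 1.14 = 34.84 ft²·°F·h/BTU
Q = A·ΔT/R = 603 × (68 − (-4.92)) / 34.84 = 1262 BTU/h

1260 BTU/h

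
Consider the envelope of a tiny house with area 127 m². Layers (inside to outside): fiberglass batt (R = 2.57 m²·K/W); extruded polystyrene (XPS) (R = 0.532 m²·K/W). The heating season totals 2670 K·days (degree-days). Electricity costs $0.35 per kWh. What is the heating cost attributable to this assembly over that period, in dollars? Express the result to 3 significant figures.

R_total = 2.57 + 0.532 = 3.102 m²·K/W
E = A × HDD × 24 / R / 1000 = 127 × 2670 × 24 / 3.102 / 1000 = 2624 kWh
Cost = 2624 × 0.35 = $918.2

918 dollars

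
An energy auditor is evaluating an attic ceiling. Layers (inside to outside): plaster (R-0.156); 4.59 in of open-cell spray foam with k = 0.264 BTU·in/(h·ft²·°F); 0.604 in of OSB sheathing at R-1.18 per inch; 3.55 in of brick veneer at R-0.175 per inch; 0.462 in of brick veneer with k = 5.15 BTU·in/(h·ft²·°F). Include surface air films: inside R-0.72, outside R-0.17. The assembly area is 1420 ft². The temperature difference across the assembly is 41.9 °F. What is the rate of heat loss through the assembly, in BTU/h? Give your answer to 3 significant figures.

3000 BTU/h

4.59/0.264 = 17.39
0.604 × 1.18 = 0.7127
3.55 × 0.175 = 0.6212
0.462/5.15 = 0.08971
R_total = 0.72 + 0.156 + 17.39 + 0.7127 + 0.6212 + 0.08971 + 0.17 = 19.86 ft²·°F·h/BTU
Q = A·ΔT/R = 1420 × 41.9 / 19.86 = 2996 BTU/h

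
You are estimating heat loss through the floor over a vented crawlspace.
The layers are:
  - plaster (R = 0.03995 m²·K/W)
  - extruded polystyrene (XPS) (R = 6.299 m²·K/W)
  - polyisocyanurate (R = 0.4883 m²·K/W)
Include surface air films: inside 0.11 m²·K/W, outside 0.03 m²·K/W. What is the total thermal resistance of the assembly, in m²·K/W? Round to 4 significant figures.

R_total = 0.11 + 0.03995 + 6.299 + 0.4883 + 0.03 = 6.9672 m²·K/W

6.967 m²·K/W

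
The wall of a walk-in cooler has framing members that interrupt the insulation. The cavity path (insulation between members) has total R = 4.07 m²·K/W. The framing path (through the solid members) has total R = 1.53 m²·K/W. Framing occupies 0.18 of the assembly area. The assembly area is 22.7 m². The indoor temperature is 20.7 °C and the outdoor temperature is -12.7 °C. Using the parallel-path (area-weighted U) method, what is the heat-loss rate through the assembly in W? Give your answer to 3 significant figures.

242 W

U_eff = 0.82/4.07 + 0.18/1.53 = 0.2015 + 0.1176 = 0.3191
R_eff = 1/U_eff = 3.134 m²·K/W
Q = 22.7 × (20.7 − (-12.7)) / 3.134 = 242 W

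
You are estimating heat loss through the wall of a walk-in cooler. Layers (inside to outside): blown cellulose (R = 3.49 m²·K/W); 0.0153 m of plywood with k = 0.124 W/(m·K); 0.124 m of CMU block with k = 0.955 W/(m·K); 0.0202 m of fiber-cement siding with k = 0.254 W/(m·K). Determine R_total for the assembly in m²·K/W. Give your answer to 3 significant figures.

0.0153/0.124 = 0.1234
0.124/0.955 = 0.1298
0.0202/0.254 = 0.07953
R_total = 3.49 + 0.1234 + 0.1298 + 0.07953 = 3.823 m²·K/W

3.82 m²·K/W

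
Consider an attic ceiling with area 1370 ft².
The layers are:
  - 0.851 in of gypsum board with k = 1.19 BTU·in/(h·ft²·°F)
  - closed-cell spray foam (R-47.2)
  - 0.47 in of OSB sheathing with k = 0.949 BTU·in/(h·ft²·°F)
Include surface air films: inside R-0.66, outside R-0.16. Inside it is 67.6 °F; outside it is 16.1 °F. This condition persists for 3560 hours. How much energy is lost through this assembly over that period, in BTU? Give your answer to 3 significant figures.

5100000 BTU

0.851/1.19 = 0.7151
0.47/0.949 = 0.4953
R_total = 0.66 + 0.7151 + 47.2 + 0.4953 + 0.16 = 49.23 ft²·°F·h/BTU
Q = 1370 × (67.6 − 16.1) / 49.23 = 1433 BTU/h
E = 1433 × 3560 = 5102000 BTU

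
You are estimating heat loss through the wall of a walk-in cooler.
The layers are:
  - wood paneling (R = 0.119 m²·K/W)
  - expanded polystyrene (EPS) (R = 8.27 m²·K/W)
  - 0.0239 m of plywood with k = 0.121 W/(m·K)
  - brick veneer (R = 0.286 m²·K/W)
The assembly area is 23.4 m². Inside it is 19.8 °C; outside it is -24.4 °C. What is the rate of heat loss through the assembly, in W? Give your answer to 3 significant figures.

0.0239/0.121 = 0.1975
R_total = 0.119 + 8.27 + 0.1975 + 0.286 = 8.873 m²·K/W
Q = A·ΔT/R = 23.4 × (19.8 − (-24.4)) / 8.873 = 116.6 W

117 W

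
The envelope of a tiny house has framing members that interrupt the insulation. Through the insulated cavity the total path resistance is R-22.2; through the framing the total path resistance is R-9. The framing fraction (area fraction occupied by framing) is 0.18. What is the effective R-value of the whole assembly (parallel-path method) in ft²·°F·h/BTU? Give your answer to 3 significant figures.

U_eff = 0.82/22.2 + 0.18/9 = 0.03694 + 0.02 = 0.05694
R_eff = 1/U_eff = 17.56 ft²·°F·h/BTU

17.6 ft²·°F·h/BTU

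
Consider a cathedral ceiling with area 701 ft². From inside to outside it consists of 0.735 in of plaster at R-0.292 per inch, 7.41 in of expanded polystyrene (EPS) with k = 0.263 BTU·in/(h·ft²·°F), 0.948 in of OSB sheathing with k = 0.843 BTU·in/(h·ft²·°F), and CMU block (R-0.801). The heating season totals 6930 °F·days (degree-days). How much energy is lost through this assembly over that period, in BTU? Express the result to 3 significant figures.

0.735 × 0.292 = 0.2146
7.41/0.263 = 28.17
0.948/0.843 = 1.125
R_total = 0.2146 + 28.17 + 1.125 + 0.801 = 30.32 ft²·°F·h/BTU
E = A × HDD × 24 / R = 701 × 6930 × 24 / 30.32 = 3846000 BTU

3850000 BTU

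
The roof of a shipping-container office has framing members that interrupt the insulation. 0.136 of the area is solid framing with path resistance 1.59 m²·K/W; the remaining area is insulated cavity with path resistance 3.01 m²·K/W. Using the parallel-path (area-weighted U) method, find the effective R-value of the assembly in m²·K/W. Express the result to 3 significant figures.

2.68 m²·K/W

U_eff = 0.864/3.01 + 0.136/1.59 = 0.287 + 0.08553 = 0.3726
R_eff = 1/U_eff = 2.684 m²·K/W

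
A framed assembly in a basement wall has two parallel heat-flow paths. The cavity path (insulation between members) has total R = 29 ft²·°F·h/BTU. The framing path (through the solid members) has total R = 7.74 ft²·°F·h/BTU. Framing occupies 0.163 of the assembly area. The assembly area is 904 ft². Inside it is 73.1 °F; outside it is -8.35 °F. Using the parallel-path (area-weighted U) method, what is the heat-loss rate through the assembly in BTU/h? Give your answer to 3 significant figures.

U_eff = 0.837/29 + 0.163/7.74 = 0.02886 + 0.02106 = 0.04992
R_eff = 1/U_eff = 20.03 ft²·°F·h/BTU
Q = 904 × (73.1 − (-8.35)) / 20.03 = 3676 BTU/h

3680 BTU/h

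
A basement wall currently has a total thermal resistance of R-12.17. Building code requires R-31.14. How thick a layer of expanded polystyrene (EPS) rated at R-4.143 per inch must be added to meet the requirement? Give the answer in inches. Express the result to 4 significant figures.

4.579 in

ΔR = 31.14 − 12.17 = 18.97 ft²·°F·h/BTU
L = ΔR / (R/in) = 18.97/4.143 = 4.5788 in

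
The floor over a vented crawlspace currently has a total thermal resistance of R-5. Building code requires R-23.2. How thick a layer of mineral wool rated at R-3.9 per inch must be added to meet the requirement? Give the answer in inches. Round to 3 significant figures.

ΔR = 23.2 − 5 = 18.2 ft²·°F·h/BTU
L = ΔR / (R/in) = 18.2/3.9 = 4.667 in

4.67 in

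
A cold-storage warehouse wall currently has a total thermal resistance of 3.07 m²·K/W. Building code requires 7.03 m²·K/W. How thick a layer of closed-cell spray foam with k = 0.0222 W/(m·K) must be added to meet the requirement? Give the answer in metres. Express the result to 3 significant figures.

ΔR = 7.03 − 3.07 = 3.96 m²·K/W
L = ΔR × k = 3.96 × 0.0222 = 0.08791 m

0.0879 m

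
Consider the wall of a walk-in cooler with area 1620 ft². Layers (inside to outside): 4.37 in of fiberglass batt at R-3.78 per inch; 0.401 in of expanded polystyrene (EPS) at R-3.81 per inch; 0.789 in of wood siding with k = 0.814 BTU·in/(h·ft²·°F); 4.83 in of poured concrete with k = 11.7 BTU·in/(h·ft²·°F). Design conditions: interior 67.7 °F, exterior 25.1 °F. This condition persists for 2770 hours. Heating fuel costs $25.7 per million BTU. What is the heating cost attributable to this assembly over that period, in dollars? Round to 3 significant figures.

4.37 × 3.78 = 16.52
0.401 × 3.81 = 1.528
0.789/0.814 = 0.9693
4.83/11.7 = 0.4128
R_total = 16.52 + 1.528 + 0.9693 + 0.4128 = 19.43 ft²·°F·h/BTU
Q = 1620 × (67.7 − 25.1) / 19.43 = 3552 BTU/h
E = 3552 × 2770 = 9839000 BTU
Cost = 9839000/10⁶ × 25.7 = $252.9

253 dollars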